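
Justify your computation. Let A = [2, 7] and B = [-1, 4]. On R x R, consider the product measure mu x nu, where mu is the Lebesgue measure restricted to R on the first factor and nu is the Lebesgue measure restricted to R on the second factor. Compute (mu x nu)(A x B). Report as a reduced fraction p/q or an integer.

For a measurable rectangle A x B, the product measure satisfies
  (mu x nu)(A x B) = mu(A) * nu(B).
  mu(A) = 5.
  nu(B) = 5.
  (mu x nu)(A x B) = 5 * 5 = 25.

25


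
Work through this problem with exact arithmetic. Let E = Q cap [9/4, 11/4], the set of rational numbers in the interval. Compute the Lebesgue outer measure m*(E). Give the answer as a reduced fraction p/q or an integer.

The set Q cap [9/4, 11/4] is countable (a subset of the countable set Q). Lebesgue outer measure of any countable set is 0: each singleton {q} has m*({q}) = 0, and by countable subadditivity m*(union_k {q_k}) <= sum_k m*({q_k}) = sum_k 0 = 0. The reverse inequality m*(E) >= 0 is automatic. So m*(Q cap [9/4, 11/4]) = 0.

0


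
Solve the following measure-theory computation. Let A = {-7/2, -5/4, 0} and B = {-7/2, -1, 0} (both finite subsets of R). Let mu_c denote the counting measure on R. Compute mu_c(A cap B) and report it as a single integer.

Counting measure on a finite set equals cardinality. mu_c(A cap B) = |A cap B| (elements appearing in both).
Enumerating the elements of A that also lie in B gives 2 element(s).
So mu_c(A cap B) = 2.

2


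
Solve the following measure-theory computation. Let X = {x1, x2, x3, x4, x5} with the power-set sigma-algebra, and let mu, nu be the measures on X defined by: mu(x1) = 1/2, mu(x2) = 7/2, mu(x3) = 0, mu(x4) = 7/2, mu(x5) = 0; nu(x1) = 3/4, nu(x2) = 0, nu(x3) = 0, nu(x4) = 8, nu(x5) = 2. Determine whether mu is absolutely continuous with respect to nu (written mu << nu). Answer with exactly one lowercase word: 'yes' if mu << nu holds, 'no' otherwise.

mu << nu means: every nu-null measurable set is also mu-null; equivalently, for every atom x, if nu({x}) = 0 then mu({x}) = 0.
Checking each atom:
  x1: nu = 3/4 > 0 -> no constraint.
  x2: nu = 0, mu = 7/2 > 0 -> violates mu << nu.
  x3: nu = 0, mu = 0 -> consistent with mu << nu.
  x4: nu = 8 > 0 -> no constraint.
  x5: nu = 2 > 0 -> no constraint.
The atom(s) x2 violate the condition (nu = 0 but mu > 0). Therefore mu is NOT absolutely continuous w.r.t. nu.

no


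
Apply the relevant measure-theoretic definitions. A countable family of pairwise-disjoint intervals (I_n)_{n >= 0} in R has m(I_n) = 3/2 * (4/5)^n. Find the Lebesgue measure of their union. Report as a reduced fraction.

By countable additivity of the Lebesgue measure on pairwise disjoint measurable sets,
  m(union_{n >= 0} I_n) = sum_{n >= 0} m(I_n) = sum_{n >= 0} a * r^n,
  with a = 3/2 and r = 4/5.
Since 0 < r = 4/5 < 1, the geometric series converges:
  sum_{n >= 0} a * r^n = a / (1 - r).
  = 3/2 / (1 - 4/5)
  = 3/2 / (1/5)
  = 15/2.

15/2


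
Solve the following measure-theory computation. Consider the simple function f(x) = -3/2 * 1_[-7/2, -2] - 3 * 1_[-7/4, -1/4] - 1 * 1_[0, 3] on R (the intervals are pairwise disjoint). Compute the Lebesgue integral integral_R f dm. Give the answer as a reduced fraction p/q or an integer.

For a simple function f = sum_i c_i * 1_{A_i} with disjoint A_i,
  integral f dm = sum_i c_i * m(A_i).
Lengths of the A_i:
  m(A_1) = -2 - (-7/2) = 3/2.
  m(A_2) = -1/4 - (-7/4) = 3/2.
  m(A_3) = 3 - 0 = 3.
Contributions c_i * m(A_i):
  (-3/2) * (3/2) = -9/4.
  (-3) * (3/2) = -9/2.
  (-1) * (3) = -3.
Total: -9/4 - 9/2 - 3 = -39/4.

-39/4


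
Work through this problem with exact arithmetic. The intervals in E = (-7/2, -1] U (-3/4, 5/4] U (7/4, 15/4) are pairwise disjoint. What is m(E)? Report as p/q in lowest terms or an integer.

For pairwise disjoint intervals, m(union_i I_i) = sum_i m(I_i),
and m is invariant under swapping open/closed endpoints (single points have measure 0).
So m(E) = sum_i (b_i - a_i).
  I_1 has length -1 - (-7/2) = 5/2.
  I_2 has length 5/4 - (-3/4) = 2.
  I_3 has length 15/4 - 7/4 = 2.
Summing:
  m(E) = 5/2 + 2 + 2 = 13/2.

13/2


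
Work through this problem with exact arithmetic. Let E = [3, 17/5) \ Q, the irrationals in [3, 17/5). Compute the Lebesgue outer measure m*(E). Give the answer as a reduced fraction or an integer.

The interval I = [3, 17/5) has m(I) = 17/5 - 3 = 2/5 (endpoints are measure-zero, so open/closed/half-open agree). Write I = (I cap Q) u (I \ Q). The rationals in I are countable, so m*(I cap Q) = 0 (cover each rational by intervals whose total length is arbitrarily small). By countable subadditivity m*(I) <= m*(I cap Q) + m*(I \ Q), hence m*(I \ Q) >= m(I) = 2/5. The reverse inequality m*(I \ Q) <= m*(I) = 2/5 is trivial since (I \ Q) is a subset of I. Therefore m*(I \ Q) = 2/5.

2/5


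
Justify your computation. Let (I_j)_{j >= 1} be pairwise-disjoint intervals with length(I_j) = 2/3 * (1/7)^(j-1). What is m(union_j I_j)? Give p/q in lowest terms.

By countable additivity of the Lebesgue measure on pairwise disjoint measurable sets,
  m(union_{j >= 1} I_j) = sum_{j >= 1} m(I_j) = sum_{j >= 1} a * r^(j-1),
  with a = 2/3 and r = 1/7.
Since 0 < r = 1/7 < 1, the geometric series converges:
  sum_{j >= 1} a * r^(j-1) = a / (1 - r).
  = 2/3 / (1 - 1/7)
  = 2/3 / (6/7)
  = 7/9.

7/9


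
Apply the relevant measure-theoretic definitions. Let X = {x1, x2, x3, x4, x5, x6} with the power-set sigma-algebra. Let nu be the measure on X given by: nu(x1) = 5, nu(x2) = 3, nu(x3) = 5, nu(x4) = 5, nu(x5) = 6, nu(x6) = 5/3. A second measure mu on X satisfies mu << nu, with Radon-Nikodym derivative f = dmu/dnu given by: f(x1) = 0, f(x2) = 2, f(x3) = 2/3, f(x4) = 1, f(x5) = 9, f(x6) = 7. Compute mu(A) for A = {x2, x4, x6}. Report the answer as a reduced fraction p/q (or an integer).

By the defining property of the Radon-Nikodym derivative, for every measurable set A,
  mu(A) = integral_A f dnu.
Since nu is a discrete measure concentrated on the atoms of X, the integral over A reduces to the sum
  mu(A) = sum_{x in A} f(x) * nu({x}).
Computing each term:
  x2: f(x2) * nu(x2) = 2 * 3 = 6.
  x4: f(x4) * nu(x4) = 1 * 5 = 5.
  x6: f(x6) * nu(x6) = 7 * 5/3 = 35/3.
Summing: mu(A) = 6 + 5 + 35/3 = 68/3.

68/3


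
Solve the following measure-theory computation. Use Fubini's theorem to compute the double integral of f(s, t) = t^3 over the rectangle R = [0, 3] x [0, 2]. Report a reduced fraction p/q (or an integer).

f(s, t) is a tensor product of a function of s and a function of t, and both factors are bounded continuous (hence Lebesgue integrable) on the rectangle, so Fubini's theorem applies:
  integral_R f d(m x m) = (integral_a1^b1 1 ds) * (integral_a2^b2 t^3 dt).
Inner integral in s: integral_{0}^{3} 1 ds = (3^1 - 0^1)/1
  = 3.
Inner integral in t: integral_{0}^{2} t^3 dt = (2^4 - 0^4)/4
  = 4.
Product: (3) * (4) = 12.

12


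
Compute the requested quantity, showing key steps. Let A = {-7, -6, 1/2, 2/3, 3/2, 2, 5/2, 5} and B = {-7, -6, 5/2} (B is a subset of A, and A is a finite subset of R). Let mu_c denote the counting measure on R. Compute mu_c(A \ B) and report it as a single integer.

Counting measure assigns mu_c(E) = |E| (number of elements) when E is finite. For B subset A, A \ B is the set of elements of A not in B, so |A \ B| = |A| - |B|.
|A| = 8, |B| = 3, so mu_c(A \ B) = 8 - 3 = 5.

5


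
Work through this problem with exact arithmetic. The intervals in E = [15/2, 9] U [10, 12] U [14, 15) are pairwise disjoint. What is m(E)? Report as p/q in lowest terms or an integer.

For pairwise disjoint intervals, m(union_i I_i) = sum_i m(I_i),
and m is invariant under swapping open/closed endpoints (single points have measure 0).
So m(E) = sum_i (b_i - a_i).
  I_1 has length 9 - 15/2 = 3/2.
  I_2 has length 12 - 10 = 2.
  I_3 has length 15 - 14 = 1.
Summing:
  m(E) = 3/2 + 2 + 1 = 9/2.

9/2


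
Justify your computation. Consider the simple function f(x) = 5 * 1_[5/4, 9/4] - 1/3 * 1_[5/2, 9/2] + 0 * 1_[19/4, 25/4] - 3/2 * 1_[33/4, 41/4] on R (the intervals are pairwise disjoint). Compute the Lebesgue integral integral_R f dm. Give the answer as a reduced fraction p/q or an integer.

For a simple function f = sum_i c_i * 1_{A_i} with disjoint A_i,
  integral f dm = sum_i c_i * m(A_i).
Lengths of the A_i:
  m(A_1) = 9/4 - 5/4 = 1.
  m(A_2) = 9/2 - 5/2 = 2.
  m(A_3) = 25/4 - 19/4 = 3/2.
  m(A_4) = 41/4 - 33/4 = 2.
Contributions c_i * m(A_i):
  (5) * (1) = 5.
  (-1/3) * (2) = -2/3.
  (0) * (3/2) = 0.
  (-3/2) * (2) = -3.
Total: 5 - 2/3 + 0 - 3 = 4/3.

4/3


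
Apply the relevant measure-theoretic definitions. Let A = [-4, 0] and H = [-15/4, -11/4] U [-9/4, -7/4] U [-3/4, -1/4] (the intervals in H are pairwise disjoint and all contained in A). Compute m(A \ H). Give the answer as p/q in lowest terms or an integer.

The ambient interval has length m(A) = 0 - (-4) = 4.
Since the holes are disjoint and sit inside A, by finite additivity
  m(H) = sum_i (b_i - a_i), and m(A \ H) = m(A) - m(H).
Computing the hole measures:
  m(H_1) = -11/4 - (-15/4) = 1.
  m(H_2) = -7/4 - (-9/4) = 1/2.
  m(H_3) = -1/4 - (-3/4) = 1/2.
Summed: m(H) = 1 + 1/2 + 1/2 = 2.
So m(A \ H) = 4 - 2 = 2.

2


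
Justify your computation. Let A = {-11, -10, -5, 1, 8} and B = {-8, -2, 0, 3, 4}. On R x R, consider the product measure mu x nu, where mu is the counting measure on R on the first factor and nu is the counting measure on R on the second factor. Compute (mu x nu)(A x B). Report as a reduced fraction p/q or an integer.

For a measurable rectangle A x B, the product measure satisfies
  (mu x nu)(A x B) = mu(A) * nu(B).
  mu(A) = 5.
  nu(B) = 5.
  (mu x nu)(A x B) = 5 * 5 = 25.

25


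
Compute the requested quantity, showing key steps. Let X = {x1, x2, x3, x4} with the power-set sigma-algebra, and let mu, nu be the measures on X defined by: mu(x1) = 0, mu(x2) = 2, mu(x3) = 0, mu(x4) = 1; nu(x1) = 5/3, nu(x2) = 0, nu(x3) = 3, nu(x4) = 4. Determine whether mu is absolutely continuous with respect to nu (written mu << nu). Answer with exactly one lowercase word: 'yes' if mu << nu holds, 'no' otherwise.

mu << nu means: every nu-null measurable set is also mu-null; equivalently, for every atom x, if nu({x}) = 0 then mu({x}) = 0.
Checking each atom:
  x1: nu = 5/3 > 0 -> no constraint.
  x2: nu = 0, mu = 2 > 0 -> violates mu << nu.
  x3: nu = 3 > 0 -> no constraint.
  x4: nu = 4 > 0 -> no constraint.
The atom(s) x2 violate the condition (nu = 0 but mu > 0). Therefore mu is NOT absolutely continuous w.r.t. nu.

no


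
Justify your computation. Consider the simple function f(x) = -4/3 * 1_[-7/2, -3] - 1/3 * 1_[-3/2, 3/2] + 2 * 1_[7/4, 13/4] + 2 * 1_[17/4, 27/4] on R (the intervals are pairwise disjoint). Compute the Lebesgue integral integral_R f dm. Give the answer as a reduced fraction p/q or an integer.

For a simple function f = sum_i c_i * 1_{A_i} with disjoint A_i,
  integral f dm = sum_i c_i * m(A_i).
Lengths of the A_i:
  m(A_1) = -3 - (-7/2) = 1/2.
  m(A_2) = 3/2 - (-3/2) = 3.
  m(A_3) = 13/4 - 7/4 = 3/2.
  m(A_4) = 27/4 - 17/4 = 5/2.
Contributions c_i * m(A_i):
  (-4/3) * (1/2) = -2/3.
  (-1/3) * (3) = -1.
  (2) * (3/2) = 3.
  (2) * (5/2) = 5.
Total: -2/3 - 1 + 3 + 5 = 19/3.

19/3


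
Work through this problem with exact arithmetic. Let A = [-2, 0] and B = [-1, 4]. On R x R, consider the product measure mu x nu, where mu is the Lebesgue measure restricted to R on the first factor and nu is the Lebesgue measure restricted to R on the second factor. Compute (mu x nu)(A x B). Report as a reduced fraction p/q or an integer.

For a measurable rectangle A x B, the product measure satisfies
  (mu x nu)(A x B) = mu(A) * nu(B).
  mu(A) = 2.
  nu(B) = 5.
  (mu x nu)(A x B) = 2 * 5 = 10.

10


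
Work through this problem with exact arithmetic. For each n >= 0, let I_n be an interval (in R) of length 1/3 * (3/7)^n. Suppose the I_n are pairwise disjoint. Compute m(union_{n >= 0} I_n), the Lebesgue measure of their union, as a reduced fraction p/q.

By countable additivity of the Lebesgue measure on pairwise disjoint measurable sets,
  m(union_{n >= 0} I_n) = sum_{n >= 0} m(I_n) = sum_{n >= 0} a * r^n,
  with a = 1/3 and r = 3/7.
Since 0 < r = 3/7 < 1, the geometric series converges:
  sum_{n >= 0} a * r^n = a / (1 - r).
  = 1/3 / (1 - 3/7)
  = 1/3 / (4/7)
  = 7/12.

7/12


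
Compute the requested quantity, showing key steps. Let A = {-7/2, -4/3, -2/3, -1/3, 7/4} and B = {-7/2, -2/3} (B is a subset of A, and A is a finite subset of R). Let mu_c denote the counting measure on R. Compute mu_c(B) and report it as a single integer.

Counting measure assigns mu_c(E) = |E| (number of elements) when E is finite.
B has 2 element(s), so mu_c(B) = 2.

2


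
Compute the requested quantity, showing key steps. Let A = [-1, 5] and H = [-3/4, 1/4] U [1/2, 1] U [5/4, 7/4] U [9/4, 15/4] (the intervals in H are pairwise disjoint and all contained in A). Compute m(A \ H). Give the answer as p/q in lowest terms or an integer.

The ambient interval has length m(A) = 5 - (-1) = 6.
Since the holes are disjoint and sit inside A, by finite additivity
  m(H) = sum_i (b_i - a_i), and m(A \ H) = m(A) - m(H).
Computing the hole measures:
  m(H_1) = 1/4 - (-3/4) = 1.
  m(H_2) = 1 - 1/2 = 1/2.
  m(H_3) = 7/4 - 5/4 = 1/2.
  m(H_4) = 15/4 - 9/4 = 3/2.
Summed: m(H) = 1 + 1/2 + 1/2 + 3/2 = 7/2.
So m(A \ H) = 6 - 7/2 = 5/2.

5/2


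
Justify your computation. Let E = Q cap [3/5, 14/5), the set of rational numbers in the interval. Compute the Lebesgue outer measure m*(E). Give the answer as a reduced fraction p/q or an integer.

Q cap [3/5, 14/5) is countable; list its elements as q_1, q_2, ... . Fix eps > 0 and cover the k-th point by an interval of length eps * 2^(-k). The cover has total length eps * sum_{k>=1} 2^(-k) = eps, so by definition of outer measure m*(Q cap [3/5, 14/5)) <= eps. Since eps was arbitrary and m* >= 0, the outer measure is 0.

0


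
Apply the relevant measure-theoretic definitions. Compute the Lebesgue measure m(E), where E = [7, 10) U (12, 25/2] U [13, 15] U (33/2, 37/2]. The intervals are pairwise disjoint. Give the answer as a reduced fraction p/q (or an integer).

For pairwise disjoint intervals, m(union_i I_i) = sum_i m(I_i),
and m is invariant under swapping open/closed endpoints (single points have measure 0).
So m(E) = sum_i (b_i - a_i).
  I_1 has length 10 - 7 = 3.
  I_2 has length 25/2 - 12 = 1/2.
  I_3 has length 15 - 13 = 2.
  I_4 has length 37/2 - 33/2 = 2.
Summing:
  m(E) = 3 + 1/2 + 2 + 2 = 15/2.

15/2


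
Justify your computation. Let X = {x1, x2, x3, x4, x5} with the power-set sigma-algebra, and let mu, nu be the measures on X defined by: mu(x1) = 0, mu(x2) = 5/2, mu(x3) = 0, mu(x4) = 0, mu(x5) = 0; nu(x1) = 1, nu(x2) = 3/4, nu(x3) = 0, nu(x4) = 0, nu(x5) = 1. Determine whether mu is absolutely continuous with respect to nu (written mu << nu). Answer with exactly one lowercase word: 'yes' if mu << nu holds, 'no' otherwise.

mu << nu means: every nu-null measurable set is also mu-null; equivalently, for every atom x, if nu({x}) = 0 then mu({x}) = 0.
Checking each atom:
  x1: nu = 1 > 0 -> no constraint.
  x2: nu = 3/4 > 0 -> no constraint.
  x3: nu = 0, mu = 0 -> consistent with mu << nu.
  x4: nu = 0, mu = 0 -> consistent with mu << nu.
  x5: nu = 1 > 0 -> no constraint.
No atom violates the condition. Therefore mu << nu.

yes


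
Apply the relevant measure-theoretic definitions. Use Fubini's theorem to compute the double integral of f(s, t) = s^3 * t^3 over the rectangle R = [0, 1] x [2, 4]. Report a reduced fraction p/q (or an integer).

f(s, t) is a tensor product of a function of s and a function of t, and both factors are bounded continuous (hence Lebesgue integrable) on the rectangle, so Fubini's theorem applies:
  integral_R f d(m x m) = (integral_a1^b1 s^3 ds) * (integral_a2^b2 t^3 dt).
Inner integral in s: integral_{0}^{1} s^3 ds = (1^4 - 0^4)/4
  = 1/4.
Inner integral in t: integral_{2}^{4} t^3 dt = (4^4 - 2^4)/4
  = 60.
Product: (1/4) * (60) = 15.

15


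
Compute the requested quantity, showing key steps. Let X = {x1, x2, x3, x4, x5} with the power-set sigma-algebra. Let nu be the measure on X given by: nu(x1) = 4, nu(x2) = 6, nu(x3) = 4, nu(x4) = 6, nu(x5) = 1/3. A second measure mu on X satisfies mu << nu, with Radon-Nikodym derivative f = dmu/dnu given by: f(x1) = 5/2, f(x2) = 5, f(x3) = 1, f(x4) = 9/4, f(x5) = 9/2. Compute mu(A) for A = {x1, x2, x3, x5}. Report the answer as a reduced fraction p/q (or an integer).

By the defining property of the Radon-Nikodym derivative, for every measurable set A,
  mu(A) = integral_A f dnu.
Since nu is a discrete measure concentrated on the atoms of X, the integral over A reduces to the sum
  mu(A) = sum_{x in A} f(x) * nu({x}).
Computing each term:
  x1: f(x1) * nu(x1) = 5/2 * 4 = 10.
  x2: f(x2) * nu(x2) = 5 * 6 = 30.
  x3: f(x3) * nu(x3) = 1 * 4 = 4.
  x5: f(x5) * nu(x5) = 9/2 * 1/3 = 3/2.
Summing: mu(A) = 10 + 30 + 4 + 3/2 = 91/2.

91/2


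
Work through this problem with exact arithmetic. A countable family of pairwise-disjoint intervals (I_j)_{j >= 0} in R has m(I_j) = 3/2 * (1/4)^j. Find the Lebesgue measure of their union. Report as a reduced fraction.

By countable additivity of the Lebesgue measure on pairwise disjoint measurable sets,
  m(union_{j >= 0} I_j) = sum_{j >= 0} m(I_j) = sum_{j >= 0} a * r^j,
  with a = 3/2 and r = 1/4.
Since 0 < r = 1/4 < 1, the geometric series converges:
  sum_{j >= 0} a * r^j = a / (1 - r).
  = 3/2 / (1 - 1/4)
  = 3/2 / (3/4)
  = 2.

2


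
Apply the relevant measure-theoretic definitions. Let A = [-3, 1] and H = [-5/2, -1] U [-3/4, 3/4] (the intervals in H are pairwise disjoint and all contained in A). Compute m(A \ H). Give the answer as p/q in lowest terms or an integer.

The ambient interval has length m(A) = 1 - (-3) = 4.
Since the holes are disjoint and sit inside A, by finite additivity
  m(H) = sum_i (b_i - a_i), and m(A \ H) = m(A) - m(H).
Computing the hole measures:
  m(H_1) = -1 - (-5/2) = 3/2.
  m(H_2) = 3/4 - (-3/4) = 3/2.
Summed: m(H) = 3/2 + 3/2 = 3.
So m(A \ H) = 4 - 3 = 1.

1


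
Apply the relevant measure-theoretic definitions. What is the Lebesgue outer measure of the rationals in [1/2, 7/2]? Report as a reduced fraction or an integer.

Q cap [1/2, 7/2] is countable; list its elements as q_1, q_2, ... . Fix eps > 0 and cover the k-th point by an interval of length eps * 2^(-k). The cover has total length eps * sum_{k>=1} 2^(-k) = eps, so by definition of outer measure m*(Q cap [1/2, 7/2]) <= eps. Since eps was arbitrary and m* >= 0, the outer measure is 0.

0


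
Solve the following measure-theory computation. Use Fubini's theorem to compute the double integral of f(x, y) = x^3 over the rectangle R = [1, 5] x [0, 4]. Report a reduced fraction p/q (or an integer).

f(x, y) is a tensor product of a function of x and a function of y, and both factors are bounded continuous (hence Lebesgue integrable) on the rectangle, so Fubini's theorem applies:
  integral_R f d(m x m) = (integral_a1^b1 x^3 dx) * (integral_a2^b2 1 dy).
Inner integral in x: integral_{1}^{5} x^3 dx = (5^4 - 1^4)/4
  = 156.
Inner integral in y: integral_{0}^{4} 1 dy = (4^1 - 0^1)/1
  = 4.
Product: (156) * (4) = 624.

624


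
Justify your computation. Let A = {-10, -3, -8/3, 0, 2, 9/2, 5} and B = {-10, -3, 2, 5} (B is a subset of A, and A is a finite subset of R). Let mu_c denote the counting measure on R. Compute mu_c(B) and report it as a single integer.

Counting measure assigns mu_c(E) = |E| (number of elements) when E is finite.
B has 4 element(s), so mu_c(B) = 4.

4


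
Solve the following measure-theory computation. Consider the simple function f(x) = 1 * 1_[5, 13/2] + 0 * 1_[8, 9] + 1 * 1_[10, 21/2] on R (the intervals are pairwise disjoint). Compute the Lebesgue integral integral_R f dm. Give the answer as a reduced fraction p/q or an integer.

For a simple function f = sum_i c_i * 1_{A_i} with disjoint A_i,
  integral f dm = sum_i c_i * m(A_i).
Lengths of the A_i:
  m(A_1) = 13/2 - 5 = 3/2.
  m(A_2) = 9 - 8 = 1.
  m(A_3) = 21/2 - 10 = 1/2.
Contributions c_i * m(A_i):
  (1) * (3/2) = 3/2.
  (0) * (1) = 0.
  (1) * (1/2) = 1/2.
Total: 3/2 + 0 + 1/2 = 2.

2


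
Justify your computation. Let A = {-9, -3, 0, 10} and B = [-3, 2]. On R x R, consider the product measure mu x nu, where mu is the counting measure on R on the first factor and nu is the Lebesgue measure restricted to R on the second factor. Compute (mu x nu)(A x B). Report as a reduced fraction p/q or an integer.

For a measurable rectangle A x B, the product measure satisfies
  (mu x nu)(A x B) = mu(A) * nu(B).
  mu(A) = 4.
  nu(B) = 5.
  (mu x nu)(A x B) = 4 * 5 = 20.

20


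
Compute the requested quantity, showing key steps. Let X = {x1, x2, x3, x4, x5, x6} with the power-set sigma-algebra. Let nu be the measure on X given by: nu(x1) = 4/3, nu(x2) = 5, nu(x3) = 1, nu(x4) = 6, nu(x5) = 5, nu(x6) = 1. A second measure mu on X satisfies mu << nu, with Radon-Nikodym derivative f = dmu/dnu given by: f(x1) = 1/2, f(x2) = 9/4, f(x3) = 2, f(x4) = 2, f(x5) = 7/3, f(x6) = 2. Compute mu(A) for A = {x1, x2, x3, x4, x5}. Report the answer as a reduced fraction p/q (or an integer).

By the defining property of the Radon-Nikodym derivative, for every measurable set A,
  mu(A) = integral_A f dnu.
Since nu is a discrete measure concentrated on the atoms of X, the integral over A reduces to the sum
  mu(A) = sum_{x in A} f(x) * nu({x}).
Computing each term:
  x1: f(x1) * nu(x1) = 1/2 * 4/3 = 2/3.
  x2: f(x2) * nu(x2) = 9/4 * 5 = 45/4.
  x3: f(x3) * nu(x3) = 2 * 1 = 2.
  x4: f(x4) * nu(x4) = 2 * 6 = 12.
  x5: f(x5) * nu(x5) = 7/3 * 5 = 35/3.
Summing: mu(A) = 2/3 + 45/4 + 2 + 12 + 35/3 = 451/12.

451/12


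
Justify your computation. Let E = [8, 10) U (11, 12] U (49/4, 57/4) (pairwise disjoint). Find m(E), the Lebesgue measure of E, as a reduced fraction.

For pairwise disjoint intervals, m(union_i I_i) = sum_i m(I_i),
and m is invariant under swapping open/closed endpoints (single points have measure 0).
So m(E) = sum_i (b_i - a_i).
  I_1 has length 10 - 8 = 2.
  I_2 has length 12 - 11 = 1.
  I_3 has length 57/4 - 49/4 = 2.
Summing:
  m(E) = 2 + 1 + 2 = 5.

5


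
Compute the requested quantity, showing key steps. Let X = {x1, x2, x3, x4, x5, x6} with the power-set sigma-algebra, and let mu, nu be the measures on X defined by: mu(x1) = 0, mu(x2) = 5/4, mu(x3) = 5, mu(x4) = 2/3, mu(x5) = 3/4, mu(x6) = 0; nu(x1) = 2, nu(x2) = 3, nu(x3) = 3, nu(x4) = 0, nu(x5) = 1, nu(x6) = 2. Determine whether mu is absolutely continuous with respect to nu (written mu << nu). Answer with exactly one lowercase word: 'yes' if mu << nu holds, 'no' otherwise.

mu << nu means: every nu-null measurable set is also mu-null; equivalently, for every atom x, if nu({x}) = 0 then mu({x}) = 0.
Checking each atom:
  x1: nu = 2 > 0 -> no constraint.
  x2: nu = 3 > 0 -> no constraint.
  x3: nu = 3 > 0 -> no constraint.
  x4: nu = 0, mu = 2/3 > 0 -> violates mu << nu.
  x5: nu = 1 > 0 -> no constraint.
  x6: nu = 2 > 0 -> no constraint.
The atom(s) x4 violate the condition (nu = 0 but mu > 0). Therefore mu is NOT absolutely continuous w.r.t. nu.

no


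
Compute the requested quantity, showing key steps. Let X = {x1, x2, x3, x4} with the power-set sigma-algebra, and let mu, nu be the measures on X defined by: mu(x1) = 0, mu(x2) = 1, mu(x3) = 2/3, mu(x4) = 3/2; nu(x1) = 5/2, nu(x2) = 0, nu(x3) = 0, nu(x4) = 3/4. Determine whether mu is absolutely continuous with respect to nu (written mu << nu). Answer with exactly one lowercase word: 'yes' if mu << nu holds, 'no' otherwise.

mu << nu means: every nu-null measurable set is also mu-null; equivalently, for every atom x, if nu({x}) = 0 then mu({x}) = 0.
Checking each atom:
  x1: nu = 5/2 > 0 -> no constraint.
  x2: nu = 0, mu = 1 > 0 -> violates mu << nu.
  x3: nu = 0, mu = 2/3 > 0 -> violates mu << nu.
  x4: nu = 3/4 > 0 -> no constraint.
The atom(s) x2, x3 violate the condition (nu = 0 but mu > 0). Therefore mu is NOT absolutely continuous w.r.t. nu.

no


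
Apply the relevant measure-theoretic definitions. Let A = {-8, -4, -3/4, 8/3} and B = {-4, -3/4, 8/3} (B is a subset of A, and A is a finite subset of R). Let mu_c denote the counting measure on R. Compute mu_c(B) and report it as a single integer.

Counting measure assigns mu_c(E) = |E| (number of elements) when E is finite.
B has 3 element(s), so mu_c(B) = 3.

3


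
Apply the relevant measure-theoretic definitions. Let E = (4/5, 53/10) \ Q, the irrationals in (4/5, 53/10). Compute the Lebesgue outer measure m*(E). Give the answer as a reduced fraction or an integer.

The interval I = (4/5, 53/10) has m(I) = 53/10 - 4/5 = 9/2 (endpoints are measure-zero, so open/closed/half-open agree). Write I = (I cap Q) u (I \ Q). The rationals in I are countable, so m*(I cap Q) = 0 (cover each rational by intervals whose total length is arbitrarily small). By countable subadditivity m*(I) <= m*(I cap Q) + m*(I \ Q), hence m*(I \ Q) >= m(I) = 9/2. The reverse inequality m*(I \ Q) <= m*(I) = 9/2 is trivial since (I \ Q) is a subset of I. Therefore m*(I \ Q) = 9/2.

9/2


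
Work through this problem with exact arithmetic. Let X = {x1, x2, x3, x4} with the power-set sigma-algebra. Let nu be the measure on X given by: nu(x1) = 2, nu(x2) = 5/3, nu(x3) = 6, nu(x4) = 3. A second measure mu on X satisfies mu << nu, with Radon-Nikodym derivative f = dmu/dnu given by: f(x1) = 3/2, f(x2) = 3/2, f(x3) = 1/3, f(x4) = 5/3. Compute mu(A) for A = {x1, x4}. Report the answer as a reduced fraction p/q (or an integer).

By the defining property of the Radon-Nikodym derivative, for every measurable set A,
  mu(A) = integral_A f dnu.
Since nu is a discrete measure concentrated on the atoms of X, the integral over A reduces to the sum
  mu(A) = sum_{x in A} f(x) * nu({x}).
Computing each term:
  x1: f(x1) * nu(x1) = 3/2 * 2 = 3.
  x4: f(x4) * nu(x4) = 5/3 * 3 = 5.
Summing: mu(A) = 3 + 5 = 8.

8


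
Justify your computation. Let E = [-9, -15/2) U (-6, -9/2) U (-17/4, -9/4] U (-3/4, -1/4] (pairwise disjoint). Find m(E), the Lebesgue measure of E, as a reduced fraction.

For pairwise disjoint intervals, m(union_i I_i) = sum_i m(I_i),
and m is invariant under swapping open/closed endpoints (single points have measure 0).
So m(E) = sum_i (b_i - a_i).
  I_1 has length -15/2 - (-9) = 3/2.
  I_2 has length -9/2 - (-6) = 3/2.
  I_3 has length -9/4 - (-17/4) = 2.
  I_4 has length -1/4 - (-3/4) = 1/2.
Summing:
  m(E) = 3/2 + 3/2 + 2 + 1/2 = 11/2.

11/2


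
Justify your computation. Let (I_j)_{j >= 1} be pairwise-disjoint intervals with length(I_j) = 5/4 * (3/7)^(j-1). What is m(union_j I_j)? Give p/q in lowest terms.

By countable additivity of the Lebesgue measure on pairwise disjoint measurable sets,
  m(union_{j >= 1} I_j) = sum_{j >= 1} m(I_j) = sum_{j >= 1} a * r^(j-1),
  with a = 5/4 and r = 3/7.
Since 0 < r = 3/7 < 1, the geometric series converges:
  sum_{j >= 1} a * r^(j-1) = a / (1 - r).
  = 5/4 / (1 - 3/7)
  = 5/4 / (4/7)
  = 35/16.

35/16


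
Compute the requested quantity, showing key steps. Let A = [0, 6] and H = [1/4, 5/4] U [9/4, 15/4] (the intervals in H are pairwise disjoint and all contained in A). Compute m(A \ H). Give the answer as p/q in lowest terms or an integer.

The ambient interval has length m(A) = 6 - 0 = 6.
Since the holes are disjoint and sit inside A, by finite additivity
  m(H) = sum_i (b_i - a_i), and m(A \ H) = m(A) - m(H).
Computing the hole measures:
  m(H_1) = 5/4 - 1/4 = 1.
  m(H_2) = 15/4 - 9/4 = 3/2.
Summed: m(H) = 1 + 3/2 = 5/2.
So m(A \ H) = 6 - 5/2 = 7/2.

7/2


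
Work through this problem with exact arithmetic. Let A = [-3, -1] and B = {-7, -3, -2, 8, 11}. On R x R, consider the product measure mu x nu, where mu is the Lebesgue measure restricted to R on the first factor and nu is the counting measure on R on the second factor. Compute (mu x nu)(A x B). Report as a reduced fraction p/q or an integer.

For a measurable rectangle A x B, the product measure satisfies
  (mu x nu)(A x B) = mu(A) * nu(B).
  mu(A) = 2.
  nu(B) = 5.
  (mu x nu)(A x B) = 2 * 5 = 10.

10


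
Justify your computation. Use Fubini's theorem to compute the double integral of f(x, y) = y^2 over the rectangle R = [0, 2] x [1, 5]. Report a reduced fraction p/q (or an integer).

f(x, y) is a tensor product of a function of x and a function of y, and both factors are bounded continuous (hence Lebesgue integrable) on the rectangle, so Fubini's theorem applies:
  integral_R f d(m x m) = (integral_a1^b1 1 dx) * (integral_a2^b2 y^2 dy).
Inner integral in x: integral_{0}^{2} 1 dx = (2^1 - 0^1)/1
  = 2.
Inner integral in y: integral_{1}^{5} y^2 dy = (5^3 - 1^3)/3
  = 124/3.
Product: (2) * (124/3) = 248/3.

248/3


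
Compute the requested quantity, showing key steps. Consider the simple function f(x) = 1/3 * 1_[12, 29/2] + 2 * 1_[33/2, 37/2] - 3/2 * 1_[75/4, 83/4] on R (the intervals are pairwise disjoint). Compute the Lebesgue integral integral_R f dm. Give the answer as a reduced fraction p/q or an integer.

For a simple function f = sum_i c_i * 1_{A_i} with disjoint A_i,
  integral f dm = sum_i c_i * m(A_i).
Lengths of the A_i:
  m(A_1) = 29/2 - 12 = 5/2.
  m(A_2) = 37/2 - 33/2 = 2.
  m(A_3) = 83/4 - 75/4 = 2.
Contributions c_i * m(A_i):
  (1/3) * (5/2) = 5/6.
  (2) * (2) = 4.
  (-3/2) * (2) = -3.
Total: 5/6 + 4 - 3 = 11/6.

11/6


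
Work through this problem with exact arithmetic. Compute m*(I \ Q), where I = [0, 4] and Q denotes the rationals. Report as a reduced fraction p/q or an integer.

The interval I = [0, 4] has m(I) = 4 - 0 = 4 (endpoints are measure-zero, so open/closed/half-open agree). Write I = (I cap Q) u (I \ Q). The rationals in I are countable, so m*(I cap Q) = 0 (cover each rational by intervals whose total length is arbitrarily small). By countable subadditivity m*(I) <= m*(I cap Q) + m*(I \ Q), hence m*(I \ Q) >= m(I) = 4. The reverse inequality m*(I \ Q) <= m*(I) = 4 is trivial since (I \ Q) is a subset of I. Therefore m*(I \ Q) = 4.

4


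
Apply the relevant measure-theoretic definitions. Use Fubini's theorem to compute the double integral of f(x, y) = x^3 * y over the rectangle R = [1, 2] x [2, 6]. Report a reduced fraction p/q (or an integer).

f(x, y) is a tensor product of a function of x and a function of y, and both factors are bounded continuous (hence Lebesgue integrable) on the rectangle, so Fubini's theorem applies:
  integral_R f d(m x m) = (integral_a1^b1 x^3 dx) * (integral_a2^b2 y dy).
Inner integral in x: integral_{1}^{2} x^3 dx = (2^4 - 1^4)/4
  = 15/4.
Inner integral in y: integral_{2}^{6} y dy = (6^2 - 2^2)/2
  = 16.
Product: (15/4) * (16) = 60.

60


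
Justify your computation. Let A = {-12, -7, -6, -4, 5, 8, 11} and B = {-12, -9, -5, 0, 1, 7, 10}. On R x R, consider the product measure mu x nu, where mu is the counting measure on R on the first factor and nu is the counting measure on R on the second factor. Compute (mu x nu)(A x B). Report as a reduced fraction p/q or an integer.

For a measurable rectangle A x B, the product measure satisfies
  (mu x nu)(A x B) = mu(A) * nu(B).
  mu(A) = 7.
  nu(B) = 7.
  (mu x nu)(A x B) = 7 * 7 = 49.

49


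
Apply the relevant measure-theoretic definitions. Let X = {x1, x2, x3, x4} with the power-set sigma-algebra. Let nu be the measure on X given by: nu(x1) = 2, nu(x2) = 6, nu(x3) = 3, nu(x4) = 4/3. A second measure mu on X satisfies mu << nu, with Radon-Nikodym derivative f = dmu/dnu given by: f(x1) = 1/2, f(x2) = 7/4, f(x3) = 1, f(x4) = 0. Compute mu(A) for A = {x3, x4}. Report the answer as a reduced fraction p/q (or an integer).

By the defining property of the Radon-Nikodym derivative, for every measurable set A,
  mu(A) = integral_A f dnu.
Since nu is a discrete measure concentrated on the atoms of X, the integral over A reduces to the sum
  mu(A) = sum_{x in A} f(x) * nu({x}).
Computing each term:
  x3: f(x3) * nu(x3) = 1 * 3 = 3.
  x4: f(x4) * nu(x4) = 0 * 4/3 = 0.
Summing: mu(A) = 3 + 0 = 3.

3


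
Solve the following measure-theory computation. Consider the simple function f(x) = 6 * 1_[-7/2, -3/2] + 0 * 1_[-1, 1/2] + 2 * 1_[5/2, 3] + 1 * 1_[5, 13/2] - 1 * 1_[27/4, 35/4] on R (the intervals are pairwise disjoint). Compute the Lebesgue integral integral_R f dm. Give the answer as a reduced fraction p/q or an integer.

For a simple function f = sum_i c_i * 1_{A_i} with disjoint A_i,
  integral f dm = sum_i c_i * m(A_i).
Lengths of the A_i:
  m(A_1) = -3/2 - (-7/2) = 2.
  m(A_2) = 1/2 - (-1) = 3/2.
  m(A_3) = 3 - 5/2 = 1/2.
  m(A_4) = 13/2 - 5 = 3/2.
  m(A_5) = 35/4 - 27/4 = 2.
Contributions c_i * m(A_i):
  (6) * (2) = 12.
  (0) * (3/2) = 0.
  (2) * (1/2) = 1.
  (1) * (3/2) = 3/2.
  (-1) * (2) = -2.
Total: 12 + 0 + 1 + 3/2 - 2 = 25/2.

25/2


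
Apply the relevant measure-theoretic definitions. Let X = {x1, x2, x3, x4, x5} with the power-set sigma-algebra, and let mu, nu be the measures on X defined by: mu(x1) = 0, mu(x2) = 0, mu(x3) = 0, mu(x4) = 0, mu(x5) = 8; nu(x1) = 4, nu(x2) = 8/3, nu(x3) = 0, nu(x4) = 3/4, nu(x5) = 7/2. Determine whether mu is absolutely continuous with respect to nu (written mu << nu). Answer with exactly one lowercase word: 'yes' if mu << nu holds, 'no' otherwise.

mu << nu means: every nu-null measurable set is also mu-null; equivalently, for every atom x, if nu({x}) = 0 then mu({x}) = 0.
Checking each atom:
  x1: nu = 4 > 0 -> no constraint.
  x2: nu = 8/3 > 0 -> no constraint.
  x3: nu = 0, mu = 0 -> consistent with mu << nu.
  x4: nu = 3/4 > 0 -> no constraint.
  x5: nu = 7/2 > 0 -> no constraint.
No atom violates the condition. Therefore mu << nu.

yes


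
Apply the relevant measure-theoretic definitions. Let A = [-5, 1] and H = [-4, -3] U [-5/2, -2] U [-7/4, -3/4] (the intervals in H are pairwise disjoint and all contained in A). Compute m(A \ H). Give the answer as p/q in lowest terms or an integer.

The ambient interval has length m(A) = 1 - (-5) = 6.
Since the holes are disjoint and sit inside A, by finite additivity
  m(H) = sum_i (b_i - a_i), and m(A \ H) = m(A) - m(H).
Computing the hole measures:
  m(H_1) = -3 - (-4) = 1.
  m(H_2) = -2 - (-5/2) = 1/2.
  m(H_3) = -3/4 - (-7/4) = 1.
Summed: m(H) = 1 + 1/2 + 1 = 5/2.
So m(A \ H) = 6 - 5/2 = 7/2.

7/2


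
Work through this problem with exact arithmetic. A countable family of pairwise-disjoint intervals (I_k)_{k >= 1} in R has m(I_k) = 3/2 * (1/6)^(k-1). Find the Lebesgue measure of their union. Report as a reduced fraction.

By countable additivity of the Lebesgue measure on pairwise disjoint measurable sets,
  m(union_{k >= 1} I_k) = sum_{k >= 1} m(I_k) = sum_{k >= 1} a * r^(k-1),
  with a = 3/2 and r = 1/6.
Since 0 < r = 1/6 < 1, the geometric series converges:
  sum_{k >= 1} a * r^(k-1) = a / (1 - r).
  = 3/2 / (1 - 1/6)
  = 3/2 / (5/6)
  = 9/5.

9/5


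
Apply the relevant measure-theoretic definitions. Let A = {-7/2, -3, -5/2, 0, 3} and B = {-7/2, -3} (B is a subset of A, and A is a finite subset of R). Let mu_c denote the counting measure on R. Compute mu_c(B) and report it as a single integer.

Counting measure assigns mu_c(E) = |E| (number of elements) when E is finite.
B has 2 element(s), so mu_c(B) = 2.

2


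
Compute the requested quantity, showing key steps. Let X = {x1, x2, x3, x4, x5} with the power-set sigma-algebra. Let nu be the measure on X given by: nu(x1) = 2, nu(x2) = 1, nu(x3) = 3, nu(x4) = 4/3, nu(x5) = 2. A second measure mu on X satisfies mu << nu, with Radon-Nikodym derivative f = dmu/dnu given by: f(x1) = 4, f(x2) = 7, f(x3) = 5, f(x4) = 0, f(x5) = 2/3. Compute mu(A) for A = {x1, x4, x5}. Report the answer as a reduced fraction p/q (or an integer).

By the defining property of the Radon-Nikodym derivative, for every measurable set A,
  mu(A) = integral_A f dnu.
Since nu is a discrete measure concentrated on the atoms of X, the integral over A reduces to the sum
  mu(A) = sum_{x in A} f(x) * nu({x}).
Computing each term:
  x1: f(x1) * nu(x1) = 4 * 2 = 8.
  x4: f(x4) * nu(x4) = 0 * 4/3 = 0.
  x5: f(x5) * nu(x5) = 2/3 * 2 = 4/3.
Summing: mu(A) = 8 + 0 + 4/3 = 28/3.

28/3


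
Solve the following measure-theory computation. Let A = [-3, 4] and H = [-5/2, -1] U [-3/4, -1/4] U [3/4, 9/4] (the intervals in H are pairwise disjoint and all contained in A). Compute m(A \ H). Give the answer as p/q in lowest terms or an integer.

The ambient interval has length m(A) = 4 - (-3) = 7.
Since the holes are disjoint and sit inside A, by finite additivity
  m(H) = sum_i (b_i - a_i), and m(A \ H) = m(A) - m(H).
Computing the hole measures:
  m(H_1) = -1 - (-5/2) = 3/2.
  m(H_2) = -1/4 - (-3/4) = 1/2.
  m(H_3) = 9/4 - 3/4 = 3/2.
Summed: m(H) = 3/2 + 1/2 + 3/2 = 7/2.
So m(A \ H) = 7 - 7/2 = 7/2.

7/2


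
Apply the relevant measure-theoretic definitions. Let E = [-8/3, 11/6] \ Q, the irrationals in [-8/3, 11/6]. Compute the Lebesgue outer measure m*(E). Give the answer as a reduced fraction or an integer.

The interval I = [-8/3, 11/6] has m(I) = 11/6 - (-8/3) = 9/2 (endpoints are measure-zero, so open/closed/half-open agree). Write I = (I cap Q) u (I \ Q). The rationals in I are countable, so m*(I cap Q) = 0 (cover each rational by intervals whose total length is arbitrarily small). By countable subadditivity m*(I) <= m*(I cap Q) + m*(I \ Q), hence m*(I \ Q) >= m(I) = 9/2. The reverse inequality m*(I \ Q) <= m*(I) = 9/2 is trivial since (I \ Q) is a subset of I. Therefore m*(I \ Q) = 9/2.

9/2


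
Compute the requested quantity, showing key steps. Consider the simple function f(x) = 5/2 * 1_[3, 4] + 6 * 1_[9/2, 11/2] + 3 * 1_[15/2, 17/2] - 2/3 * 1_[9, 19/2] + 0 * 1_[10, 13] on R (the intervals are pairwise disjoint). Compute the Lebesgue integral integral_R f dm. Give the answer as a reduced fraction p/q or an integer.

For a simple function f = sum_i c_i * 1_{A_i} with disjoint A_i,
  integral f dm = sum_i c_i * m(A_i).
Lengths of the A_i:
  m(A_1) = 4 - 3 = 1.
  m(A_2) = 11/2 - 9/2 = 1.
  m(A_3) = 17/2 - 15/2 = 1.
  m(A_4) = 19/2 - 9 = 1/2.
  m(A_5) = 13 - 10 = 3.
Contributions c_i * m(A_i):
  (5/2) * (1) = 5/2.
  (6) * (1) = 6.
  (3) * (1) = 3.
  (-2/3) * (1/2) = -1/3.
  (0) * (3) = 0.
Total: 5/2 + 6 + 3 - 1/3 + 0 = 67/6.

67/6


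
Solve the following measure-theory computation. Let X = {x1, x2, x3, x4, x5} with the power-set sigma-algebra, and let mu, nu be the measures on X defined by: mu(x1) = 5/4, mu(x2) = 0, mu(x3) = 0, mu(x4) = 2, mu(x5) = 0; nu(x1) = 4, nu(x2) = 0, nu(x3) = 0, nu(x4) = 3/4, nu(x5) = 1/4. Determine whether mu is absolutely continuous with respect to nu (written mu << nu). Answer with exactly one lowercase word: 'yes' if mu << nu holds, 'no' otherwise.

mu << nu means: every nu-null measurable set is also mu-null; equivalently, for every atom x, if nu({x}) = 0 then mu({x}) = 0.
Checking each atom:
  x1: nu = 4 > 0 -> no constraint.
  x2: nu = 0, mu = 0 -> consistent with mu << nu.
  x3: nu = 0, mu = 0 -> consistent with mu << nu.
  x4: nu = 3/4 > 0 -> no constraint.
  x5: nu = 1/4 > 0 -> no constraint.
No atom violates the condition. Therefore mu << nu.

yes


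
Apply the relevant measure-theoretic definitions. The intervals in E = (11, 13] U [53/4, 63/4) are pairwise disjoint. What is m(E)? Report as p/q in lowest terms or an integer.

For pairwise disjoint intervals, m(union_i I_i) = sum_i m(I_i),
and m is invariant under swapping open/closed endpoints (single points have measure 0).
So m(E) = sum_i (b_i - a_i).
  I_1 has length 13 - 11 = 2.
  I_2 has length 63/4 - 53/4 = 5/2.
Summing:
  m(E) = 2 + 5/2 = 9/2.

9/2


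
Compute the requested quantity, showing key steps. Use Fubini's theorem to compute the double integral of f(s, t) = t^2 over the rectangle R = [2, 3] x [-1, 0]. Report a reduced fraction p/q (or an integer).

f(s, t) is a tensor product of a function of s and a function of t, and both factors are bounded continuous (hence Lebesgue integrable) on the rectangle, so Fubini's theorem applies:
  integral_R f d(m x m) = (integral_a1^b1 1 ds) * (integral_a2^b2 t^2 dt).
Inner integral in s: integral_{2}^{3} 1 ds = (3^1 - 2^1)/1
  = 1.
Inner integral in t: integral_{-1}^{0} t^2 dt = (0^3 - (-1)^3)/3
  = 1/3.
Product: (1) * (1/3) = 1/3.

1/3


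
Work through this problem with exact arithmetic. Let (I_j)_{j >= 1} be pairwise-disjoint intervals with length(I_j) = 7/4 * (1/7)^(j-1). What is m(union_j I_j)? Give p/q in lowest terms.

By countable additivity of the Lebesgue measure on pairwise disjoint measurable sets,
  m(union_{j >= 1} I_j) = sum_{j >= 1} m(I_j) = sum_{j >= 1} a * r^(j-1),
  with a = 7/4 and r = 1/7.
Since 0 < r = 1/7 < 1, the geometric series converges:
  sum_{j >= 1} a * r^(j-1) = a / (1 - r).
  = 7/4 / (1 - 1/7)
  = 7/4 / (6/7)
  = 49/24.

49/24
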